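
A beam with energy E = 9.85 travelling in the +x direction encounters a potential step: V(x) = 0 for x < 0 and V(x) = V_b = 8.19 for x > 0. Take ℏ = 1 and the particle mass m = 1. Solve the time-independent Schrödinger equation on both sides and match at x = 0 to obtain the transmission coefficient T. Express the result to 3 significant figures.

On each side the TISE gives plane waves with k = √(2m(E − V))/ℏ: k₁ = √(2·1·9.85) = 4.438, k₂ = √(2·1·1.66) = 1.822.
Matching ψ and ψ′ at x = 0 gives r = (k₁ − k₂)/(k₁ + k₂), so R = r² = 0.1747 and T = 1 − R = 0.8253.

T = 0.825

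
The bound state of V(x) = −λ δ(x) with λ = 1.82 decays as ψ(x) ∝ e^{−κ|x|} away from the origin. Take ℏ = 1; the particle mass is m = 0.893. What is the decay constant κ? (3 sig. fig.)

κ = 1.63

Integrate −(ℏ²/2m)ψ'' − λδ(x)ψ = Eψ from −ε to +ε: the ψ'' term gives ψ'(0⁺) − ψ'(0⁻) and the δ term gives −(2mλ/ℏ²)ψ(0).
With ψ ∝ e^{−κ|x|} this yields −2κ = −2mλ/ℏ², so κ = mλ/ℏ² = 1.625.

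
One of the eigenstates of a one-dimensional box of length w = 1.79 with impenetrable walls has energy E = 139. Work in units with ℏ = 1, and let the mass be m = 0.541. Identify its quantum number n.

From E_n = n²π²ℏ²/(2mw²) invert to n = √(2mw²E)/(πℏ).
n = (1.79/π) × √(2 × 0.541 × 139) = 6.988 → n = 7.

n = 7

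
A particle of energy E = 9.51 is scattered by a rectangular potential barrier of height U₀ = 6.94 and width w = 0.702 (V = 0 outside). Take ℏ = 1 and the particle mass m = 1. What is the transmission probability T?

E > U₀: inside the barrier k₂ = √(2m(E − U₀))/ℏ = 2.267, k₂w = 1.592.
Matching at both interfaces gives T⁻¹ = 1 + U₀² sin²(k₂w) / [4E(E − U₀)] = 1.492, hence T = 0.670.

T = 0.670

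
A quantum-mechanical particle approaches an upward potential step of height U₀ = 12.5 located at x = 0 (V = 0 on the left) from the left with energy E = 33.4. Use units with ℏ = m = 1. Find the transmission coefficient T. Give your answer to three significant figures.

T = 0.986

The wavenumbers are k₁ = √(2mE)/ℏ = 8.173 on the left and k₂ = √(2m(E − U₀))/ℏ = 6.465 on the right.
Matching ψ and ψ′ at x = 0 gives r = (k₁ − k₂)/(k₁ + k₂), so R = r² = 0.01361 and T = 1 − R = 0.9864.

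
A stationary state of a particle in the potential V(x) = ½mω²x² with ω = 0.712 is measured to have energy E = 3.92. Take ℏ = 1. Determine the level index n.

n = 5

E_n = ℏω(n + ½) ⇒ n = E/(ℏω) − ½ = 3.92/0.712 − 0.5 = 5.006 → n = 5.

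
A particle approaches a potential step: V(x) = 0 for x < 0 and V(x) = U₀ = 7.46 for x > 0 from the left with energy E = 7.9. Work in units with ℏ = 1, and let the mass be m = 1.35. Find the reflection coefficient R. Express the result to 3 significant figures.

On each side the TISE gives plane waves with k = √(2m(E − V))/ℏ: k₁ = √(2·1.35·7.9) = 4.618, k₂ = √(2·1.35·0.44) = 1.090.
Matching ψ and ψ′ at x = 0 gives r = (k₁ − k₂)/(k₁ + k₂), so R = r² = 0.3821 and T = 1 − R = 0.6179.

R = 0.382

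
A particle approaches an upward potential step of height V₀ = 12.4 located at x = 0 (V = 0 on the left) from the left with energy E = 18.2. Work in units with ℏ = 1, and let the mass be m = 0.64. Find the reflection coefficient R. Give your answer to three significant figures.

R = 0.0775

On each side the TISE gives plane waves with k = √(2m(E − V))/ℏ: k₁ = √(2·0.64·18.2) = 4.827, k₂ = √(2·0.64·5.8) = 2.725.
Continuity of ψ and ψ′ at the step yields the reflection amplitude r = (k₁ − k₂)/(k₁ + k₂) = 0.2783; thus R = |r|² = 0.07748, T = 0.9225.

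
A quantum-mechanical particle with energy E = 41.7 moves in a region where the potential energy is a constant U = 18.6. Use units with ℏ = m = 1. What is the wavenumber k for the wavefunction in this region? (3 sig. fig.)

k = 6.80

With E > U the solution is oscillatory, ψ ∝ e^{±ikx} with k = √(2m(E − U))/ℏ.
k = √(2 × 1 × 23.1) = 6.797.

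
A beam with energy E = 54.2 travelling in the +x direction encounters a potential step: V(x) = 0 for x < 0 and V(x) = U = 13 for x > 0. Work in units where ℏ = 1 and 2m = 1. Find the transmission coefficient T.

On each side the TISE gives plane waves with k = √(2m(E − V))/ℏ: k₁ = √(2·½·54.2) = 7.362, k₂ = √(2·½·41.2) = 6.419.
Continuity of ψ and ψ′ at the step yields the reflection amplitude r = (k₁ − k₂)/(k₁ + k₂) = 0.06845; thus R = |r|² = 0.004686, T = 0.9953.

T = 0.995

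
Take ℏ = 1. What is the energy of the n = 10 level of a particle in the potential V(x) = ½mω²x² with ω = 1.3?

The oscillator eigenvalues are E_n = ℏω(n + ½), so E_10 = 1.3 × 10.5 = 13.65.

E = 13.7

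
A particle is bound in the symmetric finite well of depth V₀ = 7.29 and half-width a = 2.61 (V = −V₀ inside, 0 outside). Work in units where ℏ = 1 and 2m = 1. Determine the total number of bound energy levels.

N = 5

The dimensionless depth is z₀ = a√(2mV₀)/ℏ = 2.61 × √(7.290) = 7.047.
The even/odd transcendental equations gain one root per π/2 in z₀, giving N = 1 + ⌊2z₀/π⌋ = 1 + ⌊4.486⌋ = 5.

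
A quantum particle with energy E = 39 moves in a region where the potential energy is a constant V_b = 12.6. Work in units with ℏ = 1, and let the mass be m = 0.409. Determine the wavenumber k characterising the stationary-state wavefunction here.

With E > V_b the solution is oscillatory, ψ ∝ e^{±ikx} with k = √(2m(E − V_b))/ℏ.
k = √(2 × 0.409 × 26.4) = 4.647.

k = 4.65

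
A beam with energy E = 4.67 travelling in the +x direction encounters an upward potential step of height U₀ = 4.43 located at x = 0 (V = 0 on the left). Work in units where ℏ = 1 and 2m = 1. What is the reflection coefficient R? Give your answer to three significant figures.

R = 0.397

The wavenumbers are k₁ = √(2mE)/ℏ = 2.161 on the left and k₂ = √(2m(E − U₀))/ℏ = 0.4899 on the right.
Continuity of ψ and ψ′ at the step yields the reflection amplitude r = (k₁ − k₂)/(k₁ + k₂) = 0.6304; thus R = |r|² = 0.3974, T = 0.6026.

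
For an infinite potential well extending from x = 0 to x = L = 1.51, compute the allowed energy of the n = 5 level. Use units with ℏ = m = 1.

The infinite-well eigenfunctions ψ_n = √(2/L) sin(nπx/L) vanish at both walls, giving E_n = n²π²ℏ²/(2mL²).
E_5 = 5² × π² / (2 × 1 × 1.51²) = 54.11.

E = 54.1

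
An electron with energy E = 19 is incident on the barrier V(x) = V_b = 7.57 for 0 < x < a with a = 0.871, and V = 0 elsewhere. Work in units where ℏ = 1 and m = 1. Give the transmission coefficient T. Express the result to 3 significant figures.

E > V_b: inside the barrier k₂ = √(2m(E − V_b))/ℏ = 4.781, k₂a = 4.164.
T = [1 + V_b² sin²(k₂a) / (4E(E − V_b))]⁻¹ = 1/1.048 = 0.954.

T = 0.954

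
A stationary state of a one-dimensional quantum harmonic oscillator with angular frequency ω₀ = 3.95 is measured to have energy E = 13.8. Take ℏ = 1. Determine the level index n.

Invert E_n = (n + ½)ℏω₀: n = E/ℏω₀ − ½ = 2.994, so n = 3.

n = 3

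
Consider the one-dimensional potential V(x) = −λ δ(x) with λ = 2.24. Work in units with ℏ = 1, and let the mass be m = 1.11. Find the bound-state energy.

E = -2.78

The bound state is ψ(x) = √κ e^{−κ|x|}. The derivative jump ψ'(0⁺) − ψ'(0⁻) = −(2mλ/ℏ²)ψ(0) fixes κ = mλ/ℏ² = 2.486.
Then E = −ℏ²κ²/(2m) = −mλ²/(2ℏ²) = -2.785.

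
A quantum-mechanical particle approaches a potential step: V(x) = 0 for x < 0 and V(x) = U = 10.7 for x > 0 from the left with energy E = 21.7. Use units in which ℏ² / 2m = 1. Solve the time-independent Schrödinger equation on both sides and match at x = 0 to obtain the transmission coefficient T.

T = 0.972

On each side the TISE gives plane waves with k = √(2m(E − V))/ℏ: k₁ = √(2·½·21.7) = 4.658, k₂ = √(2·½·11) = 3.317.
Matching ψ and ψ′ at x = 0 gives r = (k₁ − k₂)/(k₁ + k₂), so R = r² = 0.02830 and T = 1 − R = 0.9717.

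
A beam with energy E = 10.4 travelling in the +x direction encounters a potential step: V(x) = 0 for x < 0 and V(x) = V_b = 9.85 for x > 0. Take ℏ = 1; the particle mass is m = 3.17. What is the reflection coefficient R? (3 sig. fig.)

The wavenumbers are k₁ = √(2mE)/ℏ = 8.120 on the left and k₂ = √(2m(E − V_b))/ℏ = 1.867 on the right.
Continuity of ψ and ψ′ at the step yields the reflection amplitude r = (k₁ − k₂)/(k₁ + k₂) = 0.6261; thus R = |r|² = 0.3920, T = 0.6080.

R = 0.392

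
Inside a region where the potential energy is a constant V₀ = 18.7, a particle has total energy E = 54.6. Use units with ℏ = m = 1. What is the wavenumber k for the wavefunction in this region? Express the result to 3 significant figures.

With E > V₀ the solution is oscillatory, ψ ∝ e^{±ikx} with k = √(2m(E − V₀))/ℏ.
k = √(2 × 1 × 35.9) = 8.473.

k = 8.47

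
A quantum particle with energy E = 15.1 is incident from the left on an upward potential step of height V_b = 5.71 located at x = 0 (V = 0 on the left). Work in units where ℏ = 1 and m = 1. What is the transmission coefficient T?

The wavenumbers are k₁ = √(2mE)/ℏ = 5.495 on the left and k₂ = √(2m(E − V_b))/ℏ = 4.334 on the right.
Continuity of ψ and ψ′ at the step yields the reflection amplitude r = (k₁ − k₂)/(k₁ + k₂) = 0.1182; thus R = |r|² = 0.01397, T = 0.9860.

T = 0.986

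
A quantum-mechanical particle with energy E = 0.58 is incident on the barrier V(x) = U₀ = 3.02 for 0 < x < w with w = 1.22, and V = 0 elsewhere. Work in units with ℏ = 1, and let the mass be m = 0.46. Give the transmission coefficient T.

E < U₀: inside the barrier ψ ∝ e^{±κx} with κ = √(2m(U₀ − E))/ℏ = 1.498.
κw = 1.828, sinh(κw) = 3.030.
Matching ψ, ψ′ at both faces gives T = [1 + U₀² sinh²(κw) / (4E(U₀ − E))]⁻¹ = 1/15.79 = 0.0633.

T = 0.0633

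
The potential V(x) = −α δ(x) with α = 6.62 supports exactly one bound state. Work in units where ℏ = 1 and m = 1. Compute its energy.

E = -21.9

The bound state is ψ(x) = √κ e^{−κ|x|}. The derivative jump ψ'(0⁺) − ψ'(0⁻) = −(2mα/ℏ²)ψ(0) fixes κ = mα/ℏ² = 6.620.
Then E = −ℏ²κ²/(2m) = −mα²/(2ℏ²) = -21.91.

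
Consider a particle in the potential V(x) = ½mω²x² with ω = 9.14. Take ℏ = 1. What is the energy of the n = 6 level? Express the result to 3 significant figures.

E = 59.4

Using E_n = (n + ½)ℏω: E_6 = 6.5 × 9.14 = 59.41.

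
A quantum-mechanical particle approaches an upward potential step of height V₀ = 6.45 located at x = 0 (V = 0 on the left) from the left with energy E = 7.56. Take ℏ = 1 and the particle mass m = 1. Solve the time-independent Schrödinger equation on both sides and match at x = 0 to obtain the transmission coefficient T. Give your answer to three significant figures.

T = 0.801

The wavenumbers are k₁ = √(2mE)/ℏ = 3.888 on the left and k₂ = √(2m(E − V₀))/ℏ = 1.490 on the right.
Matching ψ and ψ′ at x = 0 gives r = (k₁ − k₂)/(k₁ + k₂), so R = r² = 0.1989 and T = 1 − R = 0.8011.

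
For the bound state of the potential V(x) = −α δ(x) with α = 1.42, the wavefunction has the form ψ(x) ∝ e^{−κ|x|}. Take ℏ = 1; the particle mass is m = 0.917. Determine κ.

Integrate −(ℏ²/2m)ψ'' − αδ(x)ψ = Eψ from −ε to +ε: the ψ'' term gives ψ'(0⁺) − ψ'(0⁻) and the δ term gives −(2mα/ℏ²)ψ(0).
With ψ ∝ e^{−κ|x|} this yields −2κ = −2mα/ℏ², so κ = mα/ℏ² = 1.302.

κ = 1.30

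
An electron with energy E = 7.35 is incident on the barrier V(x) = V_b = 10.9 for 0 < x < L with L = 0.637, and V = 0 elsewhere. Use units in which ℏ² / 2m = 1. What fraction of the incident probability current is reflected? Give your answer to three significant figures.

E < V_b: inside the barrier ψ ∝ e^{±κx} with κ = √(2m(V_b − E))/ℏ = 1.884.
κL = 1.200, sinh(κL) = 1.510.
Matching ψ, ψ′ at both faces gives T = [1 + V_b² sinh²(κL) / (4E(V_b − E))]⁻¹ = 1/3.595 = 0.278.
R = 1 − T = 0.722.

R = 0.722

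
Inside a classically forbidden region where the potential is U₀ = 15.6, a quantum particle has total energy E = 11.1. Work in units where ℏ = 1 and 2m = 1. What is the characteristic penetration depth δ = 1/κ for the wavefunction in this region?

δ = 0.471

Since E < U₀ the TISE in this region is ψ'' = κ²ψ with κ = √(2m(U₀ − E))/ℏ.
κ = √(2 × 0.5 × 4.5) = 2.121. The penetration depth is δ = 1/κ = 0.471.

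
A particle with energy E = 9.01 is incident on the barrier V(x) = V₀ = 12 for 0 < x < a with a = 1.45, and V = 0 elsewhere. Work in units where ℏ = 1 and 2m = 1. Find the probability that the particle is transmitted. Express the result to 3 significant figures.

T = 0.0197

Since E < V₀ the interior solution is evanescent with decay constant κ = √(2m(V₀ − E))/ℏ = 1.729.
κa = 2.507, sinh(κa) = 6.095.
Matching ψ, ψ′ at both faces gives T = [1 + V₀² sinh²(κa) / (4E(V₀ − E))]⁻¹ = 1/50.64 = 0.0197.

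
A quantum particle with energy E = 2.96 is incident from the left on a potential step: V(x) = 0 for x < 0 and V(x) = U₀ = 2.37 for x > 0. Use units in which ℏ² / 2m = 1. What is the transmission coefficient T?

On each side the TISE gives plane waves with k = √(2m(E − V))/ℏ: k₁ = √(2·½·2.96) = 1.720, k₂ = √(2·½·0.59) = 0.7681.
Continuity of ψ and ψ′ at the step yields the reflection amplitude r = (k₁ − k₂)/(k₁ + k₂) = 0.3827; thus R = |r|² = 0.1465, T = 0.8535.

T = 0.854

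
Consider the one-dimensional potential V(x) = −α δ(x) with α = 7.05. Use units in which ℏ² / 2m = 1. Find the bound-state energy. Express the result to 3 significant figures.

E = -12.4

The bound state is ψ(x) = √κ e^{−κ|x|}. The derivative jump ψ'(0⁺) − ψ'(0⁻) = −(2mα/ℏ²)ψ(0) fixes κ = mα/ℏ² = 3.525.
Then E = −ℏ²κ²/(2m) = −mα²/(2ℏ²) = -12.43.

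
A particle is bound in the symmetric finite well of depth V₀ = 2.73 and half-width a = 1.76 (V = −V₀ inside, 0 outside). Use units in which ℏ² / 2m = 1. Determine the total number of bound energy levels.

N = 2

Define the well-strength parameter z₀ = (a/ℏ)√(2mV₀) = 1.76 × √(2·0.5·2.73) = 2.908.
The even/odd transcendental equations gain one root per π/2 in z₀, giving N = 1 + ⌊2z₀/π⌋ = 1 + ⌊1.851⌋ = 2.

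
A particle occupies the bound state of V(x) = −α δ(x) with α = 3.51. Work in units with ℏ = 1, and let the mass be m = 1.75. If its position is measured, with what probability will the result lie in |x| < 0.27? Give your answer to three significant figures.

P = 0.964

The normalised bound state is ψ = √κ e^{−κ|x|} with κ = mα/ℏ² = 6.143.
P(|x| < d) = ∫_{−d}^{d} κ e^{−2κ|x|} dx = 1 − e^{−2κd} = 1 − e^{−3.317} = 0.9637.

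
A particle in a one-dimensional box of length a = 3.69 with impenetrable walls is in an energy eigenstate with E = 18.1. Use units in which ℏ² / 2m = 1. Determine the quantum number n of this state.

From E_n = n²π²ℏ²/(2ma²) invert to n = √(2ma²E)/(πℏ).
n = (3.69/π) × √(2 × 0.5 × 18.1) = 4.997 → n = 5.

n = 5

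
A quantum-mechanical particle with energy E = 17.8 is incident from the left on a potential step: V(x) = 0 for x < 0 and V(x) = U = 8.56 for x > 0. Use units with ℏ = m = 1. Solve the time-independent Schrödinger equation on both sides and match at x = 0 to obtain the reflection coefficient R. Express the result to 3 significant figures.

The wavenumbers are k₁ = √(2mE)/ℏ = 5.967 on the left and k₂ = √(2m(E − U))/ℏ = 4.299 on the right.
Continuity of ψ and ψ′ at the step yields the reflection amplitude r = (k₁ − k₂)/(k₁ + k₂) = 0.1625; thus R = |r|² = 0.02639, T = 0.9736.

R = 0.0264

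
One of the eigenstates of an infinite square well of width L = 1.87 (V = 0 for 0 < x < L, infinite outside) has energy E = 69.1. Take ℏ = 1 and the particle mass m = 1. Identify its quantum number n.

For an infinite well E_n = n²π²ℏ²/(2mL²), so n = (L/πℏ)√(2mE).
n = (1.87/π) × √(2 × 1 × 69.1) = 6.998 → n = 7.

n = 7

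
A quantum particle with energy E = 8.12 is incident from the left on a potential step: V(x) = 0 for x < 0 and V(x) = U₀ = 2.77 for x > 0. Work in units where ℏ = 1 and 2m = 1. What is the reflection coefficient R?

The wavenumbers are k₁ = √(2mE)/ℏ = 2.850 on the left and k₂ = √(2m(E − U₀))/ℏ = 2.313 on the right.
Matching ψ and ψ′ at x = 0 gives r = (k₁ − k₂)/(k₁ + k₂), so R = r² = 0.01080 and T = 1 − R = 0.9892.

R = 0.0108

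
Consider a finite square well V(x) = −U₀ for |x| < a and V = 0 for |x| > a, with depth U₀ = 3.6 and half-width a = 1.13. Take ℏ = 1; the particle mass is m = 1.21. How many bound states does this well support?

Define the well-strength parameter z₀ = (a/ℏ)√(2mU₀) = 1.13 × √(2·1.21·3.6) = 3.335.
A new bound state (alternating even/odd) appears each time z₀ passes a multiple of π/2, so N = ⌊2z₀/π⌋ + 1 = ⌊2.123⌋ + 1 = 3.

N = 3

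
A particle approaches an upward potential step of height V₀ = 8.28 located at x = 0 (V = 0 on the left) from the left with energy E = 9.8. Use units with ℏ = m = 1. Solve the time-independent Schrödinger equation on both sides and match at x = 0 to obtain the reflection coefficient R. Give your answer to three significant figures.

The wavenumbers are k₁ = √(2mE)/ℏ = 4.427 on the left and k₂ = √(2m(E − V₀))/ℏ = 1.744 on the right.
Continuity of ψ and ψ′ at the step yields the reflection amplitude r = (k₁ − k₂)/(k₁ + k₂) = 0.4349; thus R = |r|² = 0.1891, T = 0.8109.

R = 0.189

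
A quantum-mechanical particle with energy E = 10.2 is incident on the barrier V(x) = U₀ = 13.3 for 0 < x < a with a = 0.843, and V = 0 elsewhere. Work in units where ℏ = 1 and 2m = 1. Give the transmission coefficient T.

E < U₀: inside the barrier ψ ∝ e^{±κx} with κ = √(2m(U₀ − E))/ℏ = 1.761.
κa = 1.484, sinh(κa) = 2.093.
The exact tunnelling result is T⁻¹ = 1 + U₀² sinh²(κa) / [4E(U₀ − E)] = 7.124, so T = 0.140.

T = 0.140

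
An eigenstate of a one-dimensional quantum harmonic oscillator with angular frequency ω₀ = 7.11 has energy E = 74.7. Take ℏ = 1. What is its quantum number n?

n = 10

E_n = ℏω₀(n + ½) ⇒ n = E/(ℏω₀) − ½ = 74.7/7.11 − 0.5 = 10.006 → n = 10.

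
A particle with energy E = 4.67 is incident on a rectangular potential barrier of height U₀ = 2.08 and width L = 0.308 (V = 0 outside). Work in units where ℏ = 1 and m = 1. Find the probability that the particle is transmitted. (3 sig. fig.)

T = 0.964

Above the barrier the interior wavenumber is k₂ = √(2m(E − U₀))/ℏ = 2.276, giving phase k₂L = 0.7010.
T = [1 + U₀² sin²(k₂L) / (4E(E − U₀))]⁻¹ = 1/1.037 = 0.964.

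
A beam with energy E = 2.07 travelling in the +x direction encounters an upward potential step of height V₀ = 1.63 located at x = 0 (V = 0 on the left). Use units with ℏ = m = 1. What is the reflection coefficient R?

R = 0.136

On each side the TISE gives plane waves with k = √(2m(E − V))/ℏ: k₁ = √(2·1·2.07) = 2.035, k₂ = √(2·1·0.44) = 0.9381.
Matching ψ and ψ′ at x = 0 gives r = (k₁ − k₂)/(k₁ + k₂), so R = r² = 0.1361 and T = 1 − R = 0.8639.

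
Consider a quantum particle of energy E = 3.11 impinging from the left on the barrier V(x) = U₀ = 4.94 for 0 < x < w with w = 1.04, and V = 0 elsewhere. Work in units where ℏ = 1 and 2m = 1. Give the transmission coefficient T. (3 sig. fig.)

T = 0.202

Since E < U₀ the interior solution is evanescent with decay constant κ = √(2m(U₀ − E))/ℏ = 1.353.
κw = 1.407, sinh(κw) = 1.919.
The exact tunnelling result is T⁻¹ = 1 + U₀² sinh²(κw) / [4E(U₀ − E)] = 4.948, so T = 0.202.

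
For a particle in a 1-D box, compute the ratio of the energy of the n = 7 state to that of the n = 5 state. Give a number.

E_n = n²π²ℏ²/(2mL²) so the ratio is n₂²/n₁² = 49/25 = 1.96.

1.96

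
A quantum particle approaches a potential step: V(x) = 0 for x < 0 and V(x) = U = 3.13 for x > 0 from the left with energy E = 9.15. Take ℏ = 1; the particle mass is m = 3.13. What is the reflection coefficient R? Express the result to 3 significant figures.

On each side the TISE gives plane waves with k = √(2m(E − V))/ℏ: k₁ = √(2·3.13·9.15) = 7.568, k₂ = √(2·3.13·6.02) = 6.139.
Continuity of ψ and ψ′ at the step yields the reflection amplitude r = (k₁ − k₂)/(k₁ + k₂) = 0.1043; thus R = |r|² = 0.01088, T = 0.9891.

R = 0.0109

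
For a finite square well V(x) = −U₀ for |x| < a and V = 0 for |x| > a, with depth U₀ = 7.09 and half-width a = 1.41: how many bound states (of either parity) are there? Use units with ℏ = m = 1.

N = 4

The dimensionless depth is z₀ = a√(2mU₀)/ℏ = 1.41 × √(14.18) = 5.310.
A new bound state (alternating even/odd) appears each time z₀ passes a multiple of π/2, so N = ⌊2z₀/π⌋ + 1 = ⌊3.380⌋ + 1 = 4.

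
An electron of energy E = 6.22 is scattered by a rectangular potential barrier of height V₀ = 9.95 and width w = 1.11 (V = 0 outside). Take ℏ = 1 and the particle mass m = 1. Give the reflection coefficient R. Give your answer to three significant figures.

R = 0.991

E < V₀: inside the barrier ψ ∝ e^{±κx} with κ = √(2m(V₀ − E))/ℏ = 2.731.
κw = 3.032, sinh(κw) = 10.34.
The exact tunnelling result is T⁻¹ = 1 + V₀² sinh²(κw) / [4E(V₀ − E)] = 115.1, so T = 0.00869.
R = 1 − T = 0.991.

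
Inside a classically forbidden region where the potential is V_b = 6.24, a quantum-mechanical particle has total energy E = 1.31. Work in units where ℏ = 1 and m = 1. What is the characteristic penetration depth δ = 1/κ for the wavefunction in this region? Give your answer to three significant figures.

Since E < V_b the TISE in this region is ψ'' = κ²ψ with κ = √(2m(V_b − E))/ℏ.
κ = √(2 × 1 × 4.93) = 3.140. The penetration depth is δ = 1/κ = 0.318.

δ = 0.318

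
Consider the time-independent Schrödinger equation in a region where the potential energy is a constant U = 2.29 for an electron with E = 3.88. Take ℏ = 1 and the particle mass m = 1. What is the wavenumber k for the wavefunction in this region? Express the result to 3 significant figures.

With E > U the solution is oscillatory, ψ ∝ e^{±ikx} with k = √(2m(E − U))/ℏ.
k = √(2 × 1 × 1.59) = 1.783.

k = 1.78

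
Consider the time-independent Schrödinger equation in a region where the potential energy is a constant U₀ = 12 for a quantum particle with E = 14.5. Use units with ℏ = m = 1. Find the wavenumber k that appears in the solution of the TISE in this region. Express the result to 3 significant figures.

k = 2.24

With E > U₀ the solution is oscillatory, ψ ∝ e^{±ikx} with k = √(2m(E − U₀))/ℏ.
k = √(2 × 1 × 2.5) = 2.236.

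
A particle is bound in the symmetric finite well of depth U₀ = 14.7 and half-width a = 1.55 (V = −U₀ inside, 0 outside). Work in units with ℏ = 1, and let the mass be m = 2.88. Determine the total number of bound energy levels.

Define the well-strength parameter z₀ = (a/ℏ)√(2mU₀) = 1.55 × √(2·2.88·14.7) = 14.26.
The even/odd transcendental equations gain one root per π/2 in z₀, giving N = 1 + ⌊2z₀/π⌋ = 1 + ⌊9.080⌋ = 10.

N = 10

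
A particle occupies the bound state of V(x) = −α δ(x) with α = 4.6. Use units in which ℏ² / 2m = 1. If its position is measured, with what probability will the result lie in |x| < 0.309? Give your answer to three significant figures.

P = 0.759

The normalised bound state is ψ = √κ e^{−κ|x|} with κ = mα/ℏ² = 2.300.
P(|x| < d) = ∫_{−d}^{d} κ e^{−2κ|x|} dx = 1 − e^{−2κd} = 1 − e^{−1.421} = 0.7586.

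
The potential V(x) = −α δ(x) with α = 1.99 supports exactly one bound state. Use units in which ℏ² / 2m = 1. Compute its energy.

E = -0.990

The bound state is ψ(x) = √κ e^{−κ|x|}. The derivative jump ψ'(0⁺) − ψ'(0⁻) = −(2mα/ℏ²)ψ(0) fixes κ = mα/ℏ² = 0.9950.
Then E = −ℏ²κ²/(2m) = −mα²/(2ℏ²) = -0.9900.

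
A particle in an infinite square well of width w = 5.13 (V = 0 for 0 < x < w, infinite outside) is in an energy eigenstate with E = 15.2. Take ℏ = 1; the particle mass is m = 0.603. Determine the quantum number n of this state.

For an infinite well E_n = n²π²ℏ²/(2mw²), so n = (w/πℏ)√(2mE).
n = (5.13/π) × √(2 × 0.603 × 15.2) = 6.991 → n = 7.

n = 7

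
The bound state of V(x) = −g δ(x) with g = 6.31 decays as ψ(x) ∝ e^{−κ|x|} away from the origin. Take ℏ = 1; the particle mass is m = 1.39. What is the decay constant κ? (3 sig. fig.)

κ = 8.77

Integrate −(ℏ²/2m)ψ'' − gδ(x)ψ = Eψ from −ε to +ε: the ψ'' term gives ψ'(0⁺) − ψ'(0⁻) and the δ term gives −(2mg/ℏ²)ψ(0).
With ψ ∝ e^{−κ|x|} this yields −2κ = −2mg/ℏ², so κ = mg/ℏ² = 8.771.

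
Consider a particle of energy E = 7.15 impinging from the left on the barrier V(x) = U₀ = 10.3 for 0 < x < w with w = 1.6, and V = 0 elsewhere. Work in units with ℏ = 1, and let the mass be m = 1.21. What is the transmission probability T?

T = 0.000494

E < U₀: inside the barrier ψ ∝ e^{±κx} with κ = √(2m(U₀ − E))/ℏ = 2.761.
κw = 4.418, sinh(κw) = 41.44.
Matching ψ, ψ′ at both faces gives T = [1 + U₀² sinh²(κw) / (4E(U₀ − E))]⁻¹ = 1/2023 = 0.000494.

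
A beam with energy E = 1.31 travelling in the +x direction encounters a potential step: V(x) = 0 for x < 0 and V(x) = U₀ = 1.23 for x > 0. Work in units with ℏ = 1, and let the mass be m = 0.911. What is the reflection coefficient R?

R = 0.364

On each side the TISE gives plane waves with k = √(2m(E − V))/ℏ: k₁ = √(2·0.911·1.31) = 1.545, k₂ = √(2·0.911·0.08) = 0.3818.
Continuity of ψ and ψ′ at the step yields the reflection amplitude r = (k₁ − k₂)/(k₁ + k₂) = 0.6037; thus R = |r|² = 0.3644, T = 0.6356.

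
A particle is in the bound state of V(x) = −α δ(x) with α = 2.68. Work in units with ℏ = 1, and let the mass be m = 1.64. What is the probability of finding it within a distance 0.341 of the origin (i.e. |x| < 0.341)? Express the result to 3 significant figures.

P = 0.950

The normalised bound state is ψ = √κ e^{−κ|x|} with κ = mα/ℏ² = 4.395.
P(|x| < d) = ∫_{−d}^{d} κ e^{−2κ|x|} dx = 1 − e^{−2κd} = 1 − e^{−2.998} = 0.9501.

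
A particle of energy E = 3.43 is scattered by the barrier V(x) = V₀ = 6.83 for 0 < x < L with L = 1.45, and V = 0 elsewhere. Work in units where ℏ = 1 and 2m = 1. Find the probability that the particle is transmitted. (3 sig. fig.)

Since E < V₀ the interior solution is evanescent with decay constant κ = √(2m(V₀ − E))/ℏ = 1.844.
κL = 2.674, sinh(κL) = 7.212.
Matching ψ, ψ′ at both faces gives T = [1 + V₀² sinh²(κL) / (4E(V₀ − E))]⁻¹ = 1/53.01 = 0.0189.

T = 0.0189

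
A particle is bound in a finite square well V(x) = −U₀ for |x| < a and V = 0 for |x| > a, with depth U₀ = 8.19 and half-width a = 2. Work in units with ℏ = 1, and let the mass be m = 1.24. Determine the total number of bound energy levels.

N = 6

The dimensionless depth is z₀ = a√(2mU₀)/ℏ = 2 × √(20.31) = 9.014.
The even/odd transcendental equations gain one root per π/2 in z₀, giving N = 1 + ⌊2z₀/π⌋ = 1 + ⌊5.738⌋ = 6.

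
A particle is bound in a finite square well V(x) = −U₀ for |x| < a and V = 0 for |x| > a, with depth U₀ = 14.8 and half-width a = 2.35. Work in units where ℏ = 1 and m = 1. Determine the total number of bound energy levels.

N = 9

The dimensionless depth is z₀ = a√(2mU₀)/ℏ = 2.35 × √(29.60) = 12.79.
The even/odd transcendental equations gain one root per π/2 in z₀, giving N = 1 + ⌊2z₀/π⌋ = 1 + ⌊8.139⌋ = 9.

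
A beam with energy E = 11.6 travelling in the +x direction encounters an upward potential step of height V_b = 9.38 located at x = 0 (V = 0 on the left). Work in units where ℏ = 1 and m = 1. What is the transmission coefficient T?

The wavenumbers are k₁ = √(2mE)/ℏ = 4.817 on the left and k₂ = √(2m(E − V_b))/ℏ = 2.107 on the right.
Continuity of ψ and ψ′ at the step yields the reflection amplitude r = (k₁ − k₂)/(k₁ + k₂) = 0.3913; thus R = |r|² = 0.1531, T = 0.8469.

T = 0.847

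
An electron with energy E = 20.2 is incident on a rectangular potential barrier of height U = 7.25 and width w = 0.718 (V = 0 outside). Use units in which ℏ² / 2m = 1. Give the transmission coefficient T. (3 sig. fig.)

E > U: inside the barrier k₂ = √(2m(E − U))/ℏ = 3.599, k₂w = 2.584.
Matching at both interfaces gives T⁻¹ = 1 + U² sin²(k₂w) / [4E(E − U)] = 1.014, hence T = 0.986.

T = 0.986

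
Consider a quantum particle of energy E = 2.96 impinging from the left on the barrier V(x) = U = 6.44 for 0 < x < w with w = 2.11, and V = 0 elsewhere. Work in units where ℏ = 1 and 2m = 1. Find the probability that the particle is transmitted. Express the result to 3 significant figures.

E < U: inside the barrier ψ ∝ e^{±κx} with κ = √(2m(U − E))/ℏ = 1.865.
κw = 3.936, sinh(κw) = 25.60.
Matching ψ, ψ′ at both faces gives T = [1 + U² sinh²(κw) / (4E(U − E))]⁻¹ = 1/660.7 = 0.00151.

T = 0.00151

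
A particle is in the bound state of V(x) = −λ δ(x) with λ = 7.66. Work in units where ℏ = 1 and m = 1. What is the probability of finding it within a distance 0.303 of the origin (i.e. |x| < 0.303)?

The normalised bound state is ψ = √κ e^{−κ|x|} with κ = mλ/ℏ² = 7.660.
P(|x| < d) = ∫_{−d}^{d} κ e^{−2κ|x|} dx = 1 − e^{−2κd} = 1 − e^{−4.642} = 0.9904.

P = 0.990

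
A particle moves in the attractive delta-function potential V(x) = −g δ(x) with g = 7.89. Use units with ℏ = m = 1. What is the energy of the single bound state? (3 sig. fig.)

E = -31.1

For x ≠ 0 the bound state is ψ ∝ e^{−κ|x|}; integrating the TISE across the delta gives the cusp condition 2κ = 2mg/ℏ², so κ = 7.890.
Then E = −ℏ²κ²/(2m) = −mg²/(2ℏ²) = -31.13.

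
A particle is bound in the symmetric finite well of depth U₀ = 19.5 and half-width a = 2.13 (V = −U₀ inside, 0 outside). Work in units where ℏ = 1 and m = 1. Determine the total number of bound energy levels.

Define the well-strength parameter z₀ = (a/ℏ)√(2mU₀) = 2.13 × √(2·1·19.5) = 13.30.
A new bound state (alternating even/odd) appears each time z₀ passes a multiple of π/2, so N = ⌊2z₀/π⌋ + 1 = ⌊8.468⌋ + 1 = 9.

N = 9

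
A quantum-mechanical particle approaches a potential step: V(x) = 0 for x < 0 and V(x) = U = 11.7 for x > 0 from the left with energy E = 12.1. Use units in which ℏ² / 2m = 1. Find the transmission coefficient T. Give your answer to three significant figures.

The wavenumbers are k₁ = √(2mE)/ℏ = 3.479 on the left and k₂ = √(2m(E − U))/ℏ = 0.6325 on the right.
Continuity of ψ and ψ′ at the step yields the reflection amplitude r = (k₁ − k₂)/(k₁ + k₂) = 0.6923; thus R = |r|² = 0.4793, T = 0.5207.

T = 0.521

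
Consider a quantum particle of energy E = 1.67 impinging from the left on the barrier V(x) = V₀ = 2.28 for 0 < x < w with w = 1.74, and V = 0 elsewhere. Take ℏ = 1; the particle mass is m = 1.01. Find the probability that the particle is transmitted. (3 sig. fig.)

Since E < V₀ the interior solution is evanescent with decay constant κ = √(2m(V₀ − E))/ℏ = 1.110.
κw = 1.931, sinh(κw) = 3.377.
The exact tunnelling result is T⁻¹ = 1 + V₀² sinh²(κw) / [4E(V₀ − E)] = 15.55, so T = 0.0643.

T = 0.0643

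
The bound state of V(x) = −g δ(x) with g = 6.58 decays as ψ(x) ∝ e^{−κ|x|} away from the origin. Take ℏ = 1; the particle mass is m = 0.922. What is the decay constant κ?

κ = 6.07

Integrate −(ℏ²/2m)ψ'' − gδ(x)ψ = Eψ from −ε to +ε: the ψ'' term gives ψ'(0⁺) − ψ'(0⁻) and the δ term gives −(2mg/ℏ²)ψ(0).
With ψ ∝ e^{−κ|x|} this yields −2κ = −2mg/ℏ², so κ = mg/ℏ² = 6.067.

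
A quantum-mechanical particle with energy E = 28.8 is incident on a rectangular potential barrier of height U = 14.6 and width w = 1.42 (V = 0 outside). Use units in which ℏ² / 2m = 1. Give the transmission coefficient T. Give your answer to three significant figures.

T = 0.923

E > U: inside the barrier k₂ = √(2m(E − U))/ℏ = 3.768, k₂w = 5.351.
T = [1 + U² sin²(k₂w) / (4E(E − U))]⁻¹ = 1/1.084 = 0.923.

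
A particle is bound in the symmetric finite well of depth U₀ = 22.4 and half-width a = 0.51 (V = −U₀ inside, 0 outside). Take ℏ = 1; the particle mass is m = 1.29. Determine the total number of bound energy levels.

N = 3

Define the well-strength parameter z₀ = (a/ℏ)√(2mU₀) = 0.51 × √(2·1.29·22.4) = 3.877.
The even/odd transcendental equations gain one root per π/2 in z₀, giving N = 1 + ⌊2z₀/π⌋ = 1 + ⌊2.468⌋ = 3.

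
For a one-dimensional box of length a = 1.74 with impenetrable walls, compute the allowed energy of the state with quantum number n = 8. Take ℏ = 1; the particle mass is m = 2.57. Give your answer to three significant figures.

The infinite-well eigenfunctions ψ_n = √(2/a) sin(nπx/a) vanish at both walls, giving E_n = n²π²ℏ²/(2ma²).
E_8 = 8² × π² / (2 × 2.57 × 1.74²) = 40.59.

E = 40.6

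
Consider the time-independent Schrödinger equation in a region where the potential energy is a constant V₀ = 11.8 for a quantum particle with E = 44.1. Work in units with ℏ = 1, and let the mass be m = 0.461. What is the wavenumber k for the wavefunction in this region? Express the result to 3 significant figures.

k = 5.46

With E > V₀ the solution is oscillatory, ψ ∝ e^{±ikx} with k = √(2m(E − V₀))/ℏ.
k = √(2 × 0.461 × 32.3) = 5.457.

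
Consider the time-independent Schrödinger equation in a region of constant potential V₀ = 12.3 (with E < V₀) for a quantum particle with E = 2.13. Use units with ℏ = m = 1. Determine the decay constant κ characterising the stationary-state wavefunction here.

κ = 4.51

Since E < V₀ the TISE in this region is ψ'' = κ²ψ with κ = √(2m(V₀ − E))/ℏ.
κ = √(2 × 1 × 10.17) = 4.510.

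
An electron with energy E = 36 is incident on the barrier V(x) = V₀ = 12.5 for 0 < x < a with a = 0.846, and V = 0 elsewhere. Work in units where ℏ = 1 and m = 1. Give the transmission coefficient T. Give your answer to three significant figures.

Above the barrier the interior wavenumber is k₂ = √(2m(E − V₀))/ℏ = 6.856, giving phase k₂a = 5.800.
T = [1 + V₀² sin²(k₂a) / (4E(E − V₀))]⁻¹ = 1/1.010 = 0.990.

T = 0.990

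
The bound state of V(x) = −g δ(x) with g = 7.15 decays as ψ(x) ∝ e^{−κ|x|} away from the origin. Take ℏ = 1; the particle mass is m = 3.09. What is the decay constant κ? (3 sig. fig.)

Integrate −(ℏ²/2m)ψ'' − gδ(x)ψ = Eψ from −ε to +ε: the ψ'' term gives ψ'(0⁺) − ψ'(0⁻) and the δ term gives −(2mg/ℏ²)ψ(0).
With ψ ∝ e^{−κ|x|} this yields −2κ = −2mg/ℏ², so κ = mg/ℏ² = 22.09.

κ = 22.1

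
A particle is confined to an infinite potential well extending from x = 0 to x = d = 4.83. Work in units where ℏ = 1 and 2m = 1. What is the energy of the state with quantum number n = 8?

E = 27.1

Requiring ψ(0) = ψ(d) = 0 quantises k = nπ/d, hence E_n = ℏ²k²/2m = n²π²ℏ²/(2md²).
E_8 = 8² × π² / (2 × 0.5 × 4.83²) = 27.08.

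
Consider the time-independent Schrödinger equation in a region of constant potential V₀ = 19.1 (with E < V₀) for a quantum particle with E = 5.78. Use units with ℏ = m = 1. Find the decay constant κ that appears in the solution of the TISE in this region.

κ = 5.16

Since E < V₀ the TISE in this region is ψ'' = κ²ψ with κ = √(2m(V₀ − E))/ℏ.
κ = √(2 × 1 × 13.32) = 5.161.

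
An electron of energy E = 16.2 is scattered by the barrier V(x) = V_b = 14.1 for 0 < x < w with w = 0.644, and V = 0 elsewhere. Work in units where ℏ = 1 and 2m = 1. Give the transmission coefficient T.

E > V_b: inside the barrier k₂ = √(2m(E − V_b))/ℏ = 1.449, k₂w = 0.9332.
T = [1 + V_b² sin²(k₂w) / (4E(E − V_b))]⁻¹ = 1/1.943 = 0.515.

T = 0.515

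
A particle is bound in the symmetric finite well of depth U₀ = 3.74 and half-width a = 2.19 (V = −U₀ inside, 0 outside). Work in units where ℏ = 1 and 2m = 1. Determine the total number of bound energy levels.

Define the well-strength parameter z₀ = (a/ℏ)√(2mU₀) = 2.19 × √(2·0.5·3.74) = 4.235.
The even/odd transcendental equations gain one root per π/2 in z₀, giving N = 1 + ⌊2z₀/π⌋ = 1 + ⌊2.696⌋ = 3.

N = 3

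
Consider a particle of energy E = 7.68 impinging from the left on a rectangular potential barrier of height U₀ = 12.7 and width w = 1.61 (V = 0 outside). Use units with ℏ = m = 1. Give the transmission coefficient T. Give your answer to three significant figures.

E < U₀: inside the barrier ψ ∝ e^{±κx} with κ = √(2m(U₀ − E))/ℏ = 3.169.
κw = 5.101, sinh(κw) = 82.13.
Matching ψ, ψ′ at both faces gives T = [1 + U₀² sinh²(κw) / (4E(U₀ − E))]⁻¹ = 1/7055 = 0.000142.

T = 0.000142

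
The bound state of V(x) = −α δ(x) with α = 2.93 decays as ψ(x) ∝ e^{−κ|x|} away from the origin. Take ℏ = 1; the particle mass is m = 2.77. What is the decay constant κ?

Integrating the TISE across x = 0 gives the cusp condition ψ'(0⁺) − ψ'(0⁻) = −(2mα/ℏ²)ψ(0).
With ψ ∝ e^{−κ|x|} this yields −2κ = −2mα/ℏ², so κ = mα/ℏ² = 8.116.

κ = 8.12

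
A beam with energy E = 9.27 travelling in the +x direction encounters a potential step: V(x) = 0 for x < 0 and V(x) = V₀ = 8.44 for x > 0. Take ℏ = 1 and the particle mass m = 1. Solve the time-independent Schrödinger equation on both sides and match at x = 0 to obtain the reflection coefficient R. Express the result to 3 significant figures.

R = 0.291

The wavenumbers are k₁ = √(2mE)/ℏ = 4.306 on the left and k₂ = √(2m(E − V₀))/ℏ = 1.288 on the right.
Continuity of ψ and ψ′ at the step yields the reflection amplitude r = (k₁ − k₂)/(k₁ + k₂) = 0.5394; thus R = |r|² = 0.2909, T = 0.7091.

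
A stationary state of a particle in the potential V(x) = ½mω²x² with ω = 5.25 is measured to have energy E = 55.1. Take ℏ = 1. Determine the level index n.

E_n = ℏω(n + ½) ⇒ n = E/(ℏω) − ½ = 55.1/5.25 − 0.5 = 9.995 → n = 10.

n = 10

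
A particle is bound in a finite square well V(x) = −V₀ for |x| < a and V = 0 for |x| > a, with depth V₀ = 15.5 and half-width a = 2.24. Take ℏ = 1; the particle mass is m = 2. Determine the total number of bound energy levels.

N = 12

Define the well-strength parameter z₀ = (a/ℏ)√(2mV₀) = 2.24 × √(2·2·15.5) = 17.64.
The even/odd transcendental equations gain one root per π/2 in z₀, giving N = 1 + ⌊2z₀/π⌋ = 1 + ⌊11.23⌋ = 12.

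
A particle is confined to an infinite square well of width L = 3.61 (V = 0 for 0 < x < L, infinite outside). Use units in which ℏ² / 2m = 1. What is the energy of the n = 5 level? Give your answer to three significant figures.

The infinite-well eigenfunctions ψ_n = √(2/L) sin(nπx/L) vanish at both walls, giving E_n = n²π²ℏ²/(2mL²).
E_5 = 5² × π² / (2 × 0.5 × 3.61²) = 18.93.

E = 18.9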